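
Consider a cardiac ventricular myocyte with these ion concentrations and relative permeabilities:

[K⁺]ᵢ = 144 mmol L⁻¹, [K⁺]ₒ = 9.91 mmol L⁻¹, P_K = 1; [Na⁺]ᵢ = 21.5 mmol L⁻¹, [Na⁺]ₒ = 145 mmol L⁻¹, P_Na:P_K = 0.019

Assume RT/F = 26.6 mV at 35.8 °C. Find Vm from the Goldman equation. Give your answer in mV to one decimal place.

-64.7 mV

Vm = 26.6 · ln[(Σ P·[cation]ₒ + Σ P·[anion]ᵢ) / (Σ P·[cation]ᵢ + Σ P·[anion]ₒ)]
Numerator = 1×9.91 + 0.019×145 = 12.66
Denominator = 1×144 + 0.019×21.5 = 144.4
Vm = 26.6 · ln(0.087703) = 26.6 × (-2.4338) = -64.74 mV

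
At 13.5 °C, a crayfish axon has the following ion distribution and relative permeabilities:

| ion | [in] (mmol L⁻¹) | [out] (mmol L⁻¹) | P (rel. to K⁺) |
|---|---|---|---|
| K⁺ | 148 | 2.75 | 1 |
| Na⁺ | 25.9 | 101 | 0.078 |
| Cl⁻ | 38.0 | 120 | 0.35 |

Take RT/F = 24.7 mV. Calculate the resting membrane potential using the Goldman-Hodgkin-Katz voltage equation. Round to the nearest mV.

Vm = 24.7 · ln[(Σ P·[cation]ₒ + Σ P·[anion]ᵢ) / (Σ P·[cation]ᵢ + Σ P·[anion]ₒ)]
Numerator = 1×2.75 + 0.078×101 + 0.35×38.0 = 23.93
Denominator = 1×148 + 0.078×25.9 + 0.35×120 = 192
Vm = 24.7 · ln(0.12461) = 24.7 × (-2.0826) = -51.44 mV

-51 mV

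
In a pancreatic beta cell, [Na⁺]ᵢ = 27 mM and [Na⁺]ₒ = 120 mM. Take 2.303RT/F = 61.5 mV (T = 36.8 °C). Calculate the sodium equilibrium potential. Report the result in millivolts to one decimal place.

E = (61.5/z) · log₁₀([Na⁺]_out/[Na⁺]_in) with z = +1.
= (61.5/1) · log₁₀(120/27) = 61.50 · log₁₀(4.444)
= 61.50 · (0.6478) = 39.84 mV

39.8 mV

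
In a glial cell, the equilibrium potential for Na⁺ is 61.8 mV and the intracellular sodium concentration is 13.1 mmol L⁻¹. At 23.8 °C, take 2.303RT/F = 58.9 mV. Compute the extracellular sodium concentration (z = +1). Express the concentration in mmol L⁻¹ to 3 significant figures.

Nernst: E = (58.9/1) · log₁₀([out]/[in]), so log₁₀([out]/[in]) = 61.8 × 1 / 58.9 = 1.0492.
[out]/[in] = 10^(1.0492) = 11.2.
[out] = 11.2 × 13.1 = 146.7 mmol L⁻¹.

147 mmol L⁻¹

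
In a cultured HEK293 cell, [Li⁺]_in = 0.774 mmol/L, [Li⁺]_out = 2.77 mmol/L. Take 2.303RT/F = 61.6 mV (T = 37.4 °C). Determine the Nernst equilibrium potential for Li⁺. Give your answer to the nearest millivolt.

E = (61.6/z) · log₁₀([Li⁺]_out/[Li⁺]_in) with z = +1.
= (61.6/1) · log₁₀(2.77/0.774) = 61.60 · log₁₀(3.579)
= 61.60 · (0.5537) = 34.11 mV

34 mV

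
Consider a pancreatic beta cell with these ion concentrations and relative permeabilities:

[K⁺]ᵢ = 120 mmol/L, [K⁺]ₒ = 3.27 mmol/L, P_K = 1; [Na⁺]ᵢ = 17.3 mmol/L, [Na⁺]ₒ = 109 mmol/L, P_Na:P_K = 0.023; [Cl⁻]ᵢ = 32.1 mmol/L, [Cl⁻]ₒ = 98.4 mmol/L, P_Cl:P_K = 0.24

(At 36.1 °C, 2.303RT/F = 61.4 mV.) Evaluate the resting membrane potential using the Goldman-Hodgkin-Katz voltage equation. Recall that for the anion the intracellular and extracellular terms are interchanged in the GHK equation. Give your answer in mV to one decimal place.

-63.2 mV

Vm = 61.4 · log₁₀[(Σ P·[cation]ₒ + Σ P·[anion]ᵢ) / (Σ P·[cation]ᵢ + Σ P·[anion]ₒ)]
Numerator = 1×3.27 + 0.023×109 + 0.24×32.1 = 13.48
Denominator = 1×120 + 0.023×17.3 + 0.24×98.4 = 144
Vm = 61.4 · log₁₀(0.093609) = 61.4 × (-1.0287) = -63.16 mV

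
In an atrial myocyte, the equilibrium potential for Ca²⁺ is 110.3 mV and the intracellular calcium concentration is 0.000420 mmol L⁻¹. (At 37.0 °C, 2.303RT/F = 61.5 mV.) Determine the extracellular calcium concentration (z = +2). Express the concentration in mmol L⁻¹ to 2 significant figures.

1.6 mmol L⁻¹

Nernst: E = (61.5/2) · log₁₀([out]/[in]), so log₁₀([out]/[in]) = 110.3 × 2 / 61.5 = 3.5870.
[out]/[in] = 10^(3.5870) = 3864.
[out] = 3864 × 0.000420 = 1.623 mmol L⁻¹.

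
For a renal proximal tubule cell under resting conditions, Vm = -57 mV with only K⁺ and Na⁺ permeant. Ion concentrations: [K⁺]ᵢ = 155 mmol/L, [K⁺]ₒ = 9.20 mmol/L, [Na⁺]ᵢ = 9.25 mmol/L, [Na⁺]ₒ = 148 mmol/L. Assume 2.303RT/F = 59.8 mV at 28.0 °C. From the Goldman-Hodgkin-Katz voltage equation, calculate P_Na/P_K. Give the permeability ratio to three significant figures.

0.0549

Let α = P_Na/P_K. GHK: Vm = 59.8·log₁₀[(Kₒ + α·Naₒ)/(Kᵢ + α·Naᵢ)].
10^(Vm/59.8) = 10^(-57.0/59.8) = 0.11138
So 0.11138·(Kᵢ + α·Naᵢ) = Kₒ + α·Naₒ → α = (0.11138·155.0 − 9.2) / (148.0 − 0.11138·9.25)
α = (17.26 − 9.2) / (148.0 − 1.03) = 8.065/147 = 0.05487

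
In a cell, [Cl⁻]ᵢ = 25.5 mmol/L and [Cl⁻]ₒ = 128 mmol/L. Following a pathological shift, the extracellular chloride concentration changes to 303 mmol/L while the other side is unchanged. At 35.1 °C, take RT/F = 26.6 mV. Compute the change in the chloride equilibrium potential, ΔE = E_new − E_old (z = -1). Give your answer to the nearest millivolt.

E_old = (26.6/-1)·ln(128/25.5) = -42.92 mV
E_new = (26.6/-1)·ln(303/25.5) = -65.84 mV
ΔE = -65.84 − (-42.92) = -22.92 mV

-23 mV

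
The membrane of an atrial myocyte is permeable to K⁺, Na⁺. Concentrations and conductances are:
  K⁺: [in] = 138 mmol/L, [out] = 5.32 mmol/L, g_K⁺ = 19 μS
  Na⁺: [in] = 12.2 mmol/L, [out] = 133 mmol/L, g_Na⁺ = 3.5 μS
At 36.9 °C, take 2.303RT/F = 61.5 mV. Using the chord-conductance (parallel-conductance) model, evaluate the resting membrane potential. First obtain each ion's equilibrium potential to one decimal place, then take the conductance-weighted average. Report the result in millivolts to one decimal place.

-63.5 mV

E_K⁺ = (61.5/1)·log₁₀(5.32/138) = -87.0 mV
E_Na⁺ = (61.5/1)·log₁₀(133/12.2) = 63.8 mV
Vm = (Σ gᵢEᵢ)/(Σ gᵢ) = (19·-87.0 + 3.5·63.8) / (19 + 3.5)
= -1429.70 / 22.5 = -63.54 mV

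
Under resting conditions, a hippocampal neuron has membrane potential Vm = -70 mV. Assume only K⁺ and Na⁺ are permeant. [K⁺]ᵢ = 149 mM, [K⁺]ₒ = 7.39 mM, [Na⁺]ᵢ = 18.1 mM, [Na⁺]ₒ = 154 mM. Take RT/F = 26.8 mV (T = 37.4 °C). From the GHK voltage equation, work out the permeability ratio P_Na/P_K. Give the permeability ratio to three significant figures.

Let α = P_Na/P_K. GHK: Vm = 26.8·ln[(Kₒ + α·Naₒ)/(Kᵢ + α·Naᵢ)].
e^(Vm/26.8) = e^(-70.0/26.8) = 0.073392
So 0.073392·(Kᵢ + α·Naᵢ) = Kₒ + α·Naₒ → α = (0.073392·149.0 − 7.39) / (154.0 − 0.073392·18.1)
α = (10.94 − 7.39) / (154.0 − 1.328) = 3.545/152.7 = 0.02322

0.0232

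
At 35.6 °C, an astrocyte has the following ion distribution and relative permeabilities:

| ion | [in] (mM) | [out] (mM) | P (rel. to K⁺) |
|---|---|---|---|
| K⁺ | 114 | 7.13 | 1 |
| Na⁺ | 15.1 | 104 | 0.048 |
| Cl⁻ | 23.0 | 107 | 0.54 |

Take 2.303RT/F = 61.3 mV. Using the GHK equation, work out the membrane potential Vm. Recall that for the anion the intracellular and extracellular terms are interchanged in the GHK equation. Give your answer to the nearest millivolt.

-52 mV

Vm = 61.3 · log₁₀[(Σ P·[cation]ₒ + Σ P·[anion]ᵢ) / (Σ P·[cation]ᵢ + Σ P·[anion]ₒ)]
Numerator = 1×7.13 + 0.048×104 + 0.54×23.0 = 24.54
Denominator = 1×114 + 0.048×15.1 + 0.54×107 = 172.5
Vm = 61.3 · log₁₀(0.14227) = 61.3 × (-0.8469) = -51.91 mV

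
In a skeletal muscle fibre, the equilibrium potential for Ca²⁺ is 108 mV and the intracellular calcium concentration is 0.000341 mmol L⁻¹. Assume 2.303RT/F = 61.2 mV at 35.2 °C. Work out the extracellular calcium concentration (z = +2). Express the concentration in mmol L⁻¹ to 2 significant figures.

Nernst: E = (61.2/2) · log₁₀([out]/[in]), so log₁₀([out]/[in]) = 108.0 × 2 / 61.2 = 3.5294.
[out]/[in] = 10^(3.5294) = 3384.
[out] = 3384 × 0.000341 = 1.154 mmol L⁻¹.

1.2 mmol L⁻¹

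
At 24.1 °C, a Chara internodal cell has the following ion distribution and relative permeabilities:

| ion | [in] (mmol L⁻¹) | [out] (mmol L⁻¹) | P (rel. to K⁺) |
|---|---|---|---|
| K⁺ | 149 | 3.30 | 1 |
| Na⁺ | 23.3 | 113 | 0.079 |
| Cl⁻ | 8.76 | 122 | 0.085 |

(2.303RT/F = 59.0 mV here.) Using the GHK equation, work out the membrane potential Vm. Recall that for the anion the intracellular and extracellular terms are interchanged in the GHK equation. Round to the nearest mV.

-65 mV

Vm = 59.0 · log₁₀[(Σ P·[cation]ₒ + Σ P·[anion]ᵢ) / (Σ P·[cation]ᵢ + Σ P·[anion]ₒ)]
Numerator = 1×3.30 + 0.079×113 + 0.085×8.76 = 12.97
Denominator = 1×149 + 0.079×23.3 + 0.085×122 = 161.2
Vm = 59.0 · log₁₀(0.080464) = 59.0 × (-1.0944) = -64.57 mV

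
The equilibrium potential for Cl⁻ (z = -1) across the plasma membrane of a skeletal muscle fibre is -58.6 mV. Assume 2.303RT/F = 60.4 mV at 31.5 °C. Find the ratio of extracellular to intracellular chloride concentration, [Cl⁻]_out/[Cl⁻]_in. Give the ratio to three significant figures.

log₁₀([out]/[in]) = E·z/(60.4) = -58.6 × -1 / 60.4 = 0.9702
[out]/[in] = 10^(0.9702) = 9.337

9.34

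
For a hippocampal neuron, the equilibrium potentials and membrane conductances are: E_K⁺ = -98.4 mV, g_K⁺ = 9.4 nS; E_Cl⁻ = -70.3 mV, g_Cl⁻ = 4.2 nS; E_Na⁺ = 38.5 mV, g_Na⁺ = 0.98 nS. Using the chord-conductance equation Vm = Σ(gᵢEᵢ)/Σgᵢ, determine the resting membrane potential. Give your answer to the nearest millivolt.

-81 mV

Σ gᵢEᵢ = 9.4·(-98.4) + 4.2·(-70.3) + 0.98·(38.5) = -1182.49
Σ gᵢ = 9.4 + 4.2 + 0.98 = 14.58
Vm = -1182.49 / 14.58 = -81.10 mV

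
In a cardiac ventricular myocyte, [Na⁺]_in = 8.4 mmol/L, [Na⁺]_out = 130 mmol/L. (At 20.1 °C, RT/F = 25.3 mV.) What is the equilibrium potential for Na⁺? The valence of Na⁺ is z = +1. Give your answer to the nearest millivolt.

E = (25.3/z) · ln([Na⁺]_out/[Na⁺]_in) with z = +1.
= (25.3/1) · ln(130/8.4) = 25.30 · ln(15.48)
= 25.30 · (2.7393) = 69.30 mV

69 mV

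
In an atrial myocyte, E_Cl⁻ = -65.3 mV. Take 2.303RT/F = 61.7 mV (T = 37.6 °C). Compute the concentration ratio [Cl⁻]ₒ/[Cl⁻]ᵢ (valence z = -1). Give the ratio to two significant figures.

11

log₁₀([out]/[in]) = E·z/(61.7) = -65.3 × -1 / 61.7 = 1.0583
[out]/[in] = 10^(1.0583) = 11.44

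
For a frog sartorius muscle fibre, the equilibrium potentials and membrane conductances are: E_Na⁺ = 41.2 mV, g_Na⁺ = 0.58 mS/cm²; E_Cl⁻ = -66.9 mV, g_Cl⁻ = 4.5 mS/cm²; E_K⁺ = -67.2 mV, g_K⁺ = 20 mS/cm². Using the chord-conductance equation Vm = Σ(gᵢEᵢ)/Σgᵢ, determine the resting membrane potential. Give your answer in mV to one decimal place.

-64.6 mV

Σ gᵢEᵢ = 0.58·(41.2) + 4.5·(-66.9) + 20·(-67.2) = -1621.15
Σ gᵢ = 0.58 + 4.5 + 20 = 25.08
Vm = -1621.15 / 25.08 = -64.64 mV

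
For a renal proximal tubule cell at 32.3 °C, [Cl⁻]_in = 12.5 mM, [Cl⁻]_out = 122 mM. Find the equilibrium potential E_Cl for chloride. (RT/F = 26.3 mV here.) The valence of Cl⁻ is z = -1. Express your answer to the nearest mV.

E = (26.3/z) · ln([Cl⁻]_out/[Cl⁻]_in) with z = -1.
For an anion, dividing by z = -1 reverses the sign.
= (26.3/-1) · ln(122/12.5) = -26.30 · ln(9.76)
= -26.30 · (2.2783) = -59.92 mV

-60 mV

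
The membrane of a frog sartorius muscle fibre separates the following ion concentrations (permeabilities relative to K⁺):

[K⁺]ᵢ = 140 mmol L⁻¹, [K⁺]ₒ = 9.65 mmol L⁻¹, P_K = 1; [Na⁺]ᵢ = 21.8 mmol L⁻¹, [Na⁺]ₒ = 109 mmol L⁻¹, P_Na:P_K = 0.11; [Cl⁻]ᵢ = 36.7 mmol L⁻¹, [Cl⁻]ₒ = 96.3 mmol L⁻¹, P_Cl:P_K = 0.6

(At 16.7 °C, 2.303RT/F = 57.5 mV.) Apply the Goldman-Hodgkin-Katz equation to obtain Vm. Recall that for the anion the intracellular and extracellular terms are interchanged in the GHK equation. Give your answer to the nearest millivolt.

-38 mV

Vm = 57.5 · log₁₀[(Σ P·[cation]ₒ + Σ P·[anion]ᵢ) / (Σ P·[cation]ᵢ + Σ P·[anion]ₒ)]
Numerator = 1×9.65 + 0.11×109 + 0.6×36.7 = 43.66
Denominator = 1×140 + 0.11×21.8 + 0.6×96.3 = 200.2
Vm = 57.5 · log₁₀(0.21811) = 57.5 × (-0.6613) = -38.03 mV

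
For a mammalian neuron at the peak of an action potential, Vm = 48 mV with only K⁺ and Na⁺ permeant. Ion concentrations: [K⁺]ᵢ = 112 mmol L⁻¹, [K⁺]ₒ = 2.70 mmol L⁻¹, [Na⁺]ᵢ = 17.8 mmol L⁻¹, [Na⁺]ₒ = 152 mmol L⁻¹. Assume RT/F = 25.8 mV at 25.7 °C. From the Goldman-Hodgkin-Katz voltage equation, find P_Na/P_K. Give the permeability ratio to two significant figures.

Let α = P_Na/P_K. GHK: Vm = 25.8·ln[(Kₒ + α·Naₒ)/(Kᵢ + α·Naᵢ)].
e^(Vm/25.8) = e^(48.0/25.8) = 6.4267
So 6.4267·(Kᵢ + α·Naᵢ) = Kₒ + α·Naₒ → α = (6.4267·112.0 − 2.7) / (152.0 − 6.4267·17.8)
α = (719.8 − 2.7) / (152.0 − 114.4) = 717.1/37.6 = 19.07

19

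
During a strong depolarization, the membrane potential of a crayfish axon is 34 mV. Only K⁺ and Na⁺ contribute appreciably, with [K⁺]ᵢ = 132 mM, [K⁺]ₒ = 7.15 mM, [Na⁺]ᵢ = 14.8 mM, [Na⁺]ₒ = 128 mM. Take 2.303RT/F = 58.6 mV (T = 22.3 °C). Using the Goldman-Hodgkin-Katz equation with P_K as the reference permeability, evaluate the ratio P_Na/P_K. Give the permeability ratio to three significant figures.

Let α = P_Na/P_K. GHK: Vm = 58.6·log₁₀[(Kₒ + α·Naₒ)/(Kᵢ + α·Naᵢ)].
10^(Vm/58.6) = 10^(34.0/58.6) = 3.8037
So 3.8037·(Kᵢ + α·Naᵢ) = Kₒ + α·Naₒ → α = (3.8037·132.0 − 7.15) / (128.0 − 3.8037·14.8)
α = (502.1 − 7.15) / (128.0 − 56.29) = 494.9/71.71 = 6.902

6.90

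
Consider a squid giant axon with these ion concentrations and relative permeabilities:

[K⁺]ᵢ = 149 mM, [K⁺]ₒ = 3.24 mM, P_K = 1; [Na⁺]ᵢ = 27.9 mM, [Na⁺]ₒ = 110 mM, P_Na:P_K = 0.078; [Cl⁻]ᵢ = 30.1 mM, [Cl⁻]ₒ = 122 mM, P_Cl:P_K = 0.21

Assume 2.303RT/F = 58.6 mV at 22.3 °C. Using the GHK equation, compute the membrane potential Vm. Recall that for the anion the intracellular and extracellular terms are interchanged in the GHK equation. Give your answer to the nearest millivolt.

Vm = 58.6 · log₁₀[(Σ P·[cation]ₒ + Σ P·[anion]ᵢ) / (Σ P·[cation]ᵢ + Σ P·[anion]ₒ)]
Numerator = 1×3.24 + 0.078×110 + 0.21×30.1 = 18.14
Denominator = 1×149 + 0.078×27.9 + 0.21×122 = 176.8
Vm = 58.6 · log₁₀(0.10261) = 58.6 × (-0.9888) = -57.94 mV

-58 mV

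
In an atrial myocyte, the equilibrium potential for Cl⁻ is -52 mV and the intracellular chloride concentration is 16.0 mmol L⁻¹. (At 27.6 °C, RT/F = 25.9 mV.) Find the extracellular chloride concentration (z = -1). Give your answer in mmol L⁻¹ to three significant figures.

Nernst: E = (25.9/-1) · ln([out]/[in]), so ln([out]/[in]) = -52.0 × -1 / 25.9 = 2.0077.
[out]/[in] = e^(2.0077) = 7.446.
[out] = 7.446 × 16.0 = 119.1 mmol L⁻¹.

119 mmol L⁻¹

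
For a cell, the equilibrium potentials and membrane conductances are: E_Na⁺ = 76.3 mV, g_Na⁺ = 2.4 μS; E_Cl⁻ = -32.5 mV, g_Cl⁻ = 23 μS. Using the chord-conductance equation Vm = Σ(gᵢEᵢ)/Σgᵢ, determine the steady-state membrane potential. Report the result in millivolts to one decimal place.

-22.2 mV

Σ gᵢEᵢ = 2.4·(76.3) + 23·(-32.5) = -564.38
Σ gᵢ = 2.4 + 23 = 25.4
Vm = -564.38 / 25.4 = -22.22 mV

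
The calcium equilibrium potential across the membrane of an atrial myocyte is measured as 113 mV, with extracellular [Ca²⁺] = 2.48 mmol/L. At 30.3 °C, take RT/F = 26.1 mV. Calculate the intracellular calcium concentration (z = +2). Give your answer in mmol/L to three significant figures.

Nernst: E = (26.1/2) · ln([out]/[in]), so ln([out]/[in]) = 113.0 × 2 / 26.1 = 8.6590.
[out]/[in] = e^(8.6590) = 5762.
[in] = 2.48 / 5762 = 0.0004304 mmol/L.

0.000430 mmol/L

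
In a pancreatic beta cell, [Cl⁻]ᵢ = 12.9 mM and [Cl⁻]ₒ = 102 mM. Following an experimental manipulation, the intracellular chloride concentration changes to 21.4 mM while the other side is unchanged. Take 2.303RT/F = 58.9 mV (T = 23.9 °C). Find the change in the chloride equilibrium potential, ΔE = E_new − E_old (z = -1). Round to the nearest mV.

13 mV

E_old = (58.9/-1)·log₁₀(102/12.9) = -52.89 mV
E_new = (58.9/-1)·log₁₀(102/21.4) = -39.95 mV
ΔE = -39.95 − (-52.89) = 12.95 mV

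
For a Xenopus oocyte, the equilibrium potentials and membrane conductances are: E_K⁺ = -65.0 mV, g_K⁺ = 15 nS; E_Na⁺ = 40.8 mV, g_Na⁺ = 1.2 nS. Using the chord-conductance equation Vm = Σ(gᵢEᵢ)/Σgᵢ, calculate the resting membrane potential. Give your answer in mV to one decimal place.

-57.2 mV

Σ gᵢEᵢ = 15·(-65.0) + 1.2·(40.8) = -926.04
Σ gᵢ = 15 + 1.2 = 16.2
Vm = -926.04 / 16.2 = -57.16 mV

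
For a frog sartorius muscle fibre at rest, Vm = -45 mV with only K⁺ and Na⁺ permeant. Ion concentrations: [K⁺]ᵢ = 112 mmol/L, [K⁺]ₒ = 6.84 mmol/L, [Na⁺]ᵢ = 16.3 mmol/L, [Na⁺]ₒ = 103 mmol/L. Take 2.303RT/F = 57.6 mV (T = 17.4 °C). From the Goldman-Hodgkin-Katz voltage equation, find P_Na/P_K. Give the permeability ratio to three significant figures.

0.117

Let α = P_Na/P_K. GHK: Vm = 57.6·log₁₀[(Kₒ + α·Naₒ)/(Kᵢ + α·Naᵢ)].
10^(Vm/57.6) = 10^(-45.0/57.6) = 0.16548
So 0.16548·(Kᵢ + α·Naᵢ) = Kₒ + α·Naₒ → α = (0.16548·112.0 − 6.84) / (103.0 − 0.16548·16.3)
α = (18.53 − 6.84) / (103.0 − 2.697) = 11.69/100.3 = 0.1166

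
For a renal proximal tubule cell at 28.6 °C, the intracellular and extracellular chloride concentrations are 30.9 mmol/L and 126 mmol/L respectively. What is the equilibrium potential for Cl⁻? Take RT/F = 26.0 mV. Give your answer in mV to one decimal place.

E = (26.0/z) · ln([Cl⁻]_out/[Cl⁻]_in) with z = -1.
For an anion, dividing by z = -1 reverses the sign.
= (26.0/-1) · ln(126/30.9) = -26.00 · ln(4.078)
= -26.00 · (1.4055) = -36.54 mV

-36.5 mV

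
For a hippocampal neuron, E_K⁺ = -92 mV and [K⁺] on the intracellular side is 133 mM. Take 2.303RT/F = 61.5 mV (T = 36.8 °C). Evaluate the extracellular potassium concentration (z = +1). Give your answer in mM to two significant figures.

Nernst: E = (61.5/1) · log₁₀([out]/[in]), so log₁₀([out]/[in]) = -92.0 × 1 / 61.5 = -1.4959.
[out]/[in] = 10^(-1.4959) = 0.03192.
[out] = 0.03192 × 133 = 4.245 mM.

4.2 mM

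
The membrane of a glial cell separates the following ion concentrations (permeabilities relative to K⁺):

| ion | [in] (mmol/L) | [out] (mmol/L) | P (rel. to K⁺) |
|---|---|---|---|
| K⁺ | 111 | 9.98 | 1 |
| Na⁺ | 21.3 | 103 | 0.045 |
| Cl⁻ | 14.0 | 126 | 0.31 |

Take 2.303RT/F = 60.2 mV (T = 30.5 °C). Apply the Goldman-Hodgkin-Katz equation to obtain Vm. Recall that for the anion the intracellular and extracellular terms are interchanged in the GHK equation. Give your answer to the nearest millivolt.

Vm = 60.2 · log₁₀[(Σ P·[cation]ₒ + Σ P·[anion]ᵢ) / (Σ P·[cation]ᵢ + Σ P·[anion]ₒ)]
Numerator = 1×9.98 + 0.045×103 + 0.31×14.0 = 18.95
Denominator = 1×111 + 0.045×21.3 + 0.31×126 = 151
Vm = 60.2 · log₁₀(0.12551) = 60.2 × (-0.9013) = -54.26 mV

-54 mV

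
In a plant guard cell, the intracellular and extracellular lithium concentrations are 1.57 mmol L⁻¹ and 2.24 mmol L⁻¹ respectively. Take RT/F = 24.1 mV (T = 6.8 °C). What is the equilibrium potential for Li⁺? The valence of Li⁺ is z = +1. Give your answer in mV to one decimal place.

8.6 mV

E = (24.1/z) · ln([Li⁺]_out/[Li⁺]_in) with z = +1.
= (24.1/1) · ln(2.24/1.57) = 24.10 · ln(1.427)
= 24.10 · (0.3554) = 8.57 mV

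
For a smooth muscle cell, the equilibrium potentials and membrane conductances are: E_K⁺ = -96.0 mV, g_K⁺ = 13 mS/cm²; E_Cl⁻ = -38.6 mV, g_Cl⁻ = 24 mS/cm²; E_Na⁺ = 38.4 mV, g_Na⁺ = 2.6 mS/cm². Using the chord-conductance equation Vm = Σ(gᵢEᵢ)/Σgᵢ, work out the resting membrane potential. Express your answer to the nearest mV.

Σ gᵢEᵢ = 13·(-96.0) + 24·(-38.6) + 2.6·(38.4) = -2074.56
Σ gᵢ = 13 + 24 + 2.6 = 39.6
Vm = -2074.56 / 39.6 = -52.39 mV

-52 mV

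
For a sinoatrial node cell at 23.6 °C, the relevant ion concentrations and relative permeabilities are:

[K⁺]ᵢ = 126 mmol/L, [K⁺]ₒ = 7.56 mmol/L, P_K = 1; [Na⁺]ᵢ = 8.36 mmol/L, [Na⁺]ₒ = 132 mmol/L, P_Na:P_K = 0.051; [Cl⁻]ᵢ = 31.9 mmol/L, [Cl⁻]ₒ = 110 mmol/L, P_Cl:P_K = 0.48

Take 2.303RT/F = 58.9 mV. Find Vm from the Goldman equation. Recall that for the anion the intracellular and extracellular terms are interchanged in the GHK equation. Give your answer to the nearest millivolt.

Vm = 58.9 · log₁₀[(Σ P·[cation]ₒ + Σ P·[anion]ᵢ) / (Σ P·[cation]ᵢ + Σ P·[anion]ₒ)]
Numerator = 1×7.56 + 0.051×132 + 0.48×31.9 = 29.6
Denominator = 1×126 + 0.051×8.36 + 0.48×110 = 179.2
Vm = 58.9 · log₁₀(0.16518) = 58.9 × (-0.7821) = -46.06 mV

-46 mV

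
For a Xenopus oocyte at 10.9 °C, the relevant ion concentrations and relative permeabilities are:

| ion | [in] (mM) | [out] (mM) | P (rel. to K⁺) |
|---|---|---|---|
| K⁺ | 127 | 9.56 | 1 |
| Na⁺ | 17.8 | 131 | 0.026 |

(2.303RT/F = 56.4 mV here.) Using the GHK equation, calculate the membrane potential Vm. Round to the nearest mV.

Vm = 56.4 · log₁₀[(Σ P·[cation]ₒ + Σ P·[anion]ᵢ) / (Σ P·[cation]ᵢ + Σ P·[anion]ₒ)]
Numerator = 1×9.56 + 0.026×131 = 12.97
Denominator = 1×127 + 0.026×17.8 = 127.5
Vm = 56.4 · log₁₀(0.10172) = 56.4 × (-0.9926) = -55.98 mV

-56 mV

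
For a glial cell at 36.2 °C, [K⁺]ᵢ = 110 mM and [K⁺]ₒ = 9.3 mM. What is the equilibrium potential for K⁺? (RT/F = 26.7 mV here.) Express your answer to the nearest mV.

E = (26.7/z) · ln([K⁺]_out/[K⁺]_in) with z = +1.
= (26.7/1) · ln(9.3/110) = 26.70 · ln(0.08455)
= 26.70 · (-2.4705) = -65.96 mV

-66 mV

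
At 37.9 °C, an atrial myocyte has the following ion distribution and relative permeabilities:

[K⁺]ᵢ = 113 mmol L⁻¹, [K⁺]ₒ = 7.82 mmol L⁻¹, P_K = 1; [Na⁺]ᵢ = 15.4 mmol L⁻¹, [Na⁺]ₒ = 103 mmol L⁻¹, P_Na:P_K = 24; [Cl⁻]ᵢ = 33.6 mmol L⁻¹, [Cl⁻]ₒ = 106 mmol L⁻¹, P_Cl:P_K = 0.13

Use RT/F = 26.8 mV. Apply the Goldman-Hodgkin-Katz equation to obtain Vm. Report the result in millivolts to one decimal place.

43.2 mV

Vm = 26.8 · ln[(Σ P·[cation]ₒ + Σ P·[anion]ᵢ) / (Σ P·[cation]ᵢ + Σ P·[anion]ₒ)]
Numerator = 1×7.82 + 24×103 + 0.13×33.6 = 2484
Denominator = 1×113 + 24×15.4 + 0.13×106 = 496.4
Vm = 26.8 · ln(5.0046) = 26.8 × (1.6104) = 43.16 mV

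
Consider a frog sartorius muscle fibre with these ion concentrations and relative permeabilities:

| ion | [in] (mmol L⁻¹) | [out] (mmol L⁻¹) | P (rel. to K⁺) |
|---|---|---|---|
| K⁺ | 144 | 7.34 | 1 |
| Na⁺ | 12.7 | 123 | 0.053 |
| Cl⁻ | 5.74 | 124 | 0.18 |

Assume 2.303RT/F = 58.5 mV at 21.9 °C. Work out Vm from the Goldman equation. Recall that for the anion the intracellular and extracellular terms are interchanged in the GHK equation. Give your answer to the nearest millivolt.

Vm = 58.5 · log₁₀[(Σ P·[cation]ₒ + Σ P·[anion]ᵢ) / (Σ P·[cation]ᵢ + Σ P·[anion]ₒ)]
Numerator = 1×7.34 + 0.053×123 + 0.18×5.74 = 14.89
Denominator = 1×144 + 0.053×12.7 + 0.18×124 = 167
Vm = 58.5 · log₁₀(0.089179) = 58.5 × (-1.0497) = -61.41 mV

-61 mV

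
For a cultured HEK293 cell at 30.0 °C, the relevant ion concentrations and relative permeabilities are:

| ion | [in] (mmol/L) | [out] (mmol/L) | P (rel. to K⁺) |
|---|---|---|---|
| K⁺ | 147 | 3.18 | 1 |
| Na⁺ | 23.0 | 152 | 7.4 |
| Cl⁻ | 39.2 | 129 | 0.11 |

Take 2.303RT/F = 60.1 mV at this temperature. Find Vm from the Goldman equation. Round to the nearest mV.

32 mV

Vm = 60.1 · log₁₀[(Σ P·[cation]ₒ + Σ P·[anion]ᵢ) / (Σ P·[cation]ᵢ + Σ P·[anion]ₒ)]
Numerator = 1×3.18 + 7.4×152 + 0.11×39.2 = 1132
Denominator = 1×147 + 7.4×23.0 + 0.11×129 = 331.4
Vm = 60.1 · log₁₀(3.4168) = 60.1 × (0.5336) = 32.07 mV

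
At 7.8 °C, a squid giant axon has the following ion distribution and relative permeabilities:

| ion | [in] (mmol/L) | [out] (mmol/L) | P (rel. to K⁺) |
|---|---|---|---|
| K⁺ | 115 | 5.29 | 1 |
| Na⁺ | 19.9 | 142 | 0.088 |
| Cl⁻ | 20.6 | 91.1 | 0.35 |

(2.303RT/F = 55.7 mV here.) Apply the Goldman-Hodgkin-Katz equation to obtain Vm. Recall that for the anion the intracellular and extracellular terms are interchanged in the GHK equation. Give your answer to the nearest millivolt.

-43 mV

Vm = 55.7 · log₁₀[(Σ P·[cation]ₒ + Σ P·[anion]ᵢ) / (Σ P·[cation]ᵢ + Σ P·[anion]ₒ)]
Numerator = 1×5.29 + 0.088×142 + 0.35×20.6 = 25
Denominator = 1×115 + 0.088×19.9 + 0.35×91.1 = 148.6
Vm = 55.7 · log₁₀(0.16817) = 55.7 × (-0.7743) = -43.13 mV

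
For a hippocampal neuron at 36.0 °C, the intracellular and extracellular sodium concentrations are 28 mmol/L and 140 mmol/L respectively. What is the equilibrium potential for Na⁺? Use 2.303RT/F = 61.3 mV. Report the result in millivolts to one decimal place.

42.8 mV

E = (61.3/z) · log₁₀([Na⁺]_out/[Na⁺]_in) with z = +1.
= (61.3/1) · log₁₀(140/28) = 61.30 · log₁₀(5)
= 61.30 · (0.6990) = 42.85 mV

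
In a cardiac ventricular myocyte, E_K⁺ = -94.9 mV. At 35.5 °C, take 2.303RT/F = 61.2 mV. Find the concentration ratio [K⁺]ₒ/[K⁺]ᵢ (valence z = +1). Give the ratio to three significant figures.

0.0281

log₁₀([out]/[in]) = E·z/(61.2) = -94.9 × 1 / 61.2 = -1.5507
[out]/[in] = 10^(-1.5507) = 0.02814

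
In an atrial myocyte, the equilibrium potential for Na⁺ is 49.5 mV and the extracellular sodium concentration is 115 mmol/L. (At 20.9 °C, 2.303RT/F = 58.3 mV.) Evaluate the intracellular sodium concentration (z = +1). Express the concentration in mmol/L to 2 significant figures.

16 mmol/L

Nernst: E = (58.3/1) · log₁₀([out]/[in]), so log₁₀([out]/[in]) = 49.5 × 1 / 58.3 = 0.8491.
[out]/[in] = 10^(0.8491) = 7.064.
[in] = 115 / 7.064 = 16.28 mmol/L.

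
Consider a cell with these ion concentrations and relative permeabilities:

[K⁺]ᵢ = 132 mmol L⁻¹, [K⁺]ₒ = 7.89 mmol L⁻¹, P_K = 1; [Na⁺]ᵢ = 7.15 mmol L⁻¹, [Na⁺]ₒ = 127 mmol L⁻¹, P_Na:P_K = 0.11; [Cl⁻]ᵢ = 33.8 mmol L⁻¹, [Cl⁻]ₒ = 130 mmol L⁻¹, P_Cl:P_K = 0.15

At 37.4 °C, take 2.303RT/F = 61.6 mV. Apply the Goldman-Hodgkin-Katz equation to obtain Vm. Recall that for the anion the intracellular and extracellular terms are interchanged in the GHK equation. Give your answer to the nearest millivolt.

-46 mV

Vm = 61.6 · log₁₀[(Σ P·[cation]ₒ + Σ P·[anion]ᵢ) / (Σ P·[cation]ᵢ + Σ P·[anion]ₒ)]
Numerator = 1×7.89 + 0.11×127 + 0.15×33.8 = 26.93
Denominator = 1×132 + 0.11×7.15 + 0.15×130 = 152.3
Vm = 61.6 · log₁₀(0.17684) = 61.6 × (-0.7524) = -46.35 mV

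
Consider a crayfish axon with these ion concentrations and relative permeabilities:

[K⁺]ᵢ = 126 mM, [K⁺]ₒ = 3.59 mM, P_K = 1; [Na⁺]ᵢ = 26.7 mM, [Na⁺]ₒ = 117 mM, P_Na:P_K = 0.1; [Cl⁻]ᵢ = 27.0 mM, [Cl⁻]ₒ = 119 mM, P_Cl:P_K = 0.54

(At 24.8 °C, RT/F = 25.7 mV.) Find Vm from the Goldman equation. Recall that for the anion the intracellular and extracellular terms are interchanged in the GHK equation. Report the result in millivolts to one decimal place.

Vm = 25.7 · ln[(Σ P·[cation]ₒ + Σ P·[anion]ᵢ) / (Σ P·[cation]ᵢ + Σ P·[anion]ₒ)]
Numerator = 1×3.59 + 0.1×117 + 0.54×27.0 = 29.87
Denominator = 1×126 + 0.1×26.7 + 0.54×119 = 192.9
Vm = 25.7 · ln(0.15482) = 25.7 × (-1.8655) = -47.94 mV

-47.9 mV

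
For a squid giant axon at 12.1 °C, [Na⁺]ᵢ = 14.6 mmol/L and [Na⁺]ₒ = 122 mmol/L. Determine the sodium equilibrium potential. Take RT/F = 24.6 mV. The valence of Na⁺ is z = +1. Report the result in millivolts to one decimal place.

52.2 mV

E = (24.6/z) · ln([Na⁺]_out/[Na⁺]_in) with z = +1.
= (24.6/1) · ln(122/14.6) = 24.60 · ln(8.356)
= 24.60 · (2.1230) = 52.23 mV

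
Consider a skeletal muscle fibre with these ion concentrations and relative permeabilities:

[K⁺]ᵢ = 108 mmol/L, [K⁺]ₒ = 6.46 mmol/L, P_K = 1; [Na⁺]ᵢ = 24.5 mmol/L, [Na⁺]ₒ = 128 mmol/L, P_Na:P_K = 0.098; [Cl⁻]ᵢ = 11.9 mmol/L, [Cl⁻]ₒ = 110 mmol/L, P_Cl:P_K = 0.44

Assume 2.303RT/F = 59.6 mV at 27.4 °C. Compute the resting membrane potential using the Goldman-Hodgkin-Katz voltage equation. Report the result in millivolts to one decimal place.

Vm = 59.6 · log₁₀[(Σ P·[cation]ₒ + Σ P·[anion]ᵢ) / (Σ P·[cation]ᵢ + Σ P·[anion]ₒ)]
Numerator = 1×6.46 + 0.098×128 + 0.44×11.9 = 24.24
Denominator = 1×108 + 0.098×24.5 + 0.44×110 = 158.8
Vm = 59.6 · log₁₀(0.15264) = 59.6 × (-0.8163) = -48.65 mV

-48.7 mV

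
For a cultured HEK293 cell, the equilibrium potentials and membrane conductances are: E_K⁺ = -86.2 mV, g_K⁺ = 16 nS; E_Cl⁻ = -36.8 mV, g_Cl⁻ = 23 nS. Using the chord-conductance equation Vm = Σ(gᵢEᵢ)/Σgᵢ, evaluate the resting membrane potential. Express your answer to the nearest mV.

-57 mV

Σ gᵢEᵢ = 16·(-86.2) + 23·(-36.8) = -2225.60
Σ gᵢ = 16 + 23 = 39
Vm = -2225.60 / 39 = -57.07 mV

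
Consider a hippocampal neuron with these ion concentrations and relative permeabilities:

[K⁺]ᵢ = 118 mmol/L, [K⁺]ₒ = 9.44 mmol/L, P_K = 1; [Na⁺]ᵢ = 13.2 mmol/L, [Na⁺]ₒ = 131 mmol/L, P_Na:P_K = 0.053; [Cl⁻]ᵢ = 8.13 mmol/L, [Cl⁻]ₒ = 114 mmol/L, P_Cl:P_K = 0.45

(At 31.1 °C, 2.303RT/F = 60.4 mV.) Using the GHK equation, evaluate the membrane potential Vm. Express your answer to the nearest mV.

-56 mV

Vm = 60.4 · log₁₀[(Σ P·[cation]ₒ + Σ P·[anion]ᵢ) / (Σ P·[cation]ᵢ + Σ P·[anion]ₒ)]
Numerator = 1×9.44 + 0.053×131 + 0.45×8.13 = 20.04
Denominator = 1×118 + 0.053×13.2 + 0.45×114 = 170
Vm = 60.4 · log₁₀(0.11789) = 60.4 × (-0.9285) = -56.08 mV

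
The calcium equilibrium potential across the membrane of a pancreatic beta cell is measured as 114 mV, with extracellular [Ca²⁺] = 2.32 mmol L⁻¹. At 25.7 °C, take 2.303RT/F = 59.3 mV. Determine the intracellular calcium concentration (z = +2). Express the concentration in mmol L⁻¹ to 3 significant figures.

0.000332 mmol L⁻¹

Nernst: E = (59.3/2) · log₁₀([out]/[in]), so log₁₀([out]/[in]) = 114.0 × 2 / 59.3 = 3.8449.
[out]/[in] = 10^(3.8449) = 6996.
[in] = 2.32 / 6996 = 0.0003316 mmol L⁻¹.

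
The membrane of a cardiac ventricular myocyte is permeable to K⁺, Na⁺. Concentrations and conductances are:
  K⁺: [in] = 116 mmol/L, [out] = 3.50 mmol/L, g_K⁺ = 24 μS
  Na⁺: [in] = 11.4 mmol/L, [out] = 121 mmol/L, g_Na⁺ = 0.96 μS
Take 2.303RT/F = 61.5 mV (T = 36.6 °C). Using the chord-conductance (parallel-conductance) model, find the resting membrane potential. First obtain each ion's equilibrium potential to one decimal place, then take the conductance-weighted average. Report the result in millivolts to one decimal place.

-87.5 mV

E_K⁺ = (61.5/1)·log₁₀(3.50/116) = -93.5 mV
E_Na⁺ = (61.5/1)·log₁₀(121/11.4) = 63.1 mV
Vm = (Σ gᵢEᵢ)/(Σ gᵢ) = (24·-93.5 + 0.96·63.1) / (24 + 0.96)
= -2183.42 / 24.96 = -87.48 mV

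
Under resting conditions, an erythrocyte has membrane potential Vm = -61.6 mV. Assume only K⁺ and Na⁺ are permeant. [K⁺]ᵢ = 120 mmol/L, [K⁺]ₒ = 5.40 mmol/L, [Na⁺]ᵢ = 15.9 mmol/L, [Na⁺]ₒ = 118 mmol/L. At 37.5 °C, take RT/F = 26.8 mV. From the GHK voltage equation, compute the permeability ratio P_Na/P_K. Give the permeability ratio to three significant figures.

Let α = P_Na/P_K. GHK: Vm = 26.8·ln[(Kₒ + α·Naₒ)/(Kᵢ + α·Naᵢ)].
e^(Vm/26.8) = e^(-61.6/26.8) = 0.10041
So 0.10041·(Kᵢ + α·Naᵢ) = Kₒ + α·Naₒ → α = (0.10041·120.0 − 5.4) / (118.0 − 0.10041·15.9)
α = (12.05 − 5.4) / (118.0 − 1.596) = 6.649/116.4 = 0.05712

0.0571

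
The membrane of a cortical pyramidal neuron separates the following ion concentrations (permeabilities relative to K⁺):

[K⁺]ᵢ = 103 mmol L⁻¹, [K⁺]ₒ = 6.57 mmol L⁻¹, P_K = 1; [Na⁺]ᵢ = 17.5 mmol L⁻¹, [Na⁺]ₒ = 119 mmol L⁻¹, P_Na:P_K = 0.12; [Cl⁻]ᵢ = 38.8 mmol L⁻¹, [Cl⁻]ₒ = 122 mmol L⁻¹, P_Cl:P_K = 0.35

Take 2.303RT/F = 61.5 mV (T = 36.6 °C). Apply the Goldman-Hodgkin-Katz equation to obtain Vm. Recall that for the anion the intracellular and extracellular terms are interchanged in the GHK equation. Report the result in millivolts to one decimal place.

Vm = 61.5 · log₁₀[(Σ P·[cation]ₒ + Σ P·[anion]ᵢ) / (Σ P·[cation]ᵢ + Σ P·[anion]ₒ)]
Numerator = 1×6.57 + 0.12×119 + 0.35×38.8 = 34.43
Denominator = 1×103 + 0.12×17.5 + 0.35×122 = 147.8
Vm = 61.5 · log₁₀(0.23295) = 61.5 × (-0.6327) = -38.91 mV

-38.9 mV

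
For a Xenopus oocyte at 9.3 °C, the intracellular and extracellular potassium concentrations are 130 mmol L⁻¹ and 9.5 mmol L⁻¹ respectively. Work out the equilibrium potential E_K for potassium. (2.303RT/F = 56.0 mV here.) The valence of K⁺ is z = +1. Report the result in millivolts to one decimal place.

-63.6 mV

E = (56.0/z) · log₁₀([K⁺]_out/[K⁺]_in) with z = +1.
= (56.0/1) · log₁₀(9.5/130) = 56.00 · log₁₀(0.07308)
= 56.00 · (-1.1362) = -63.63 mV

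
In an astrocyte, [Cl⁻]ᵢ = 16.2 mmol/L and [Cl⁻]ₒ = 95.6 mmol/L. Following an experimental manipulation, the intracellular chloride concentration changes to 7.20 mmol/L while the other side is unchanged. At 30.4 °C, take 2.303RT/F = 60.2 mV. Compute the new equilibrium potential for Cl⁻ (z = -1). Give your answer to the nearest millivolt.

After the shift: [Cl⁻]_out = 95.6, [Cl⁻]_in = 7.20 mmol/L.
E_new = (60.2/-1)·log₁₀(95.6/7.20) = -60.20 · (1.1231) = -67.61 mV

-68 mV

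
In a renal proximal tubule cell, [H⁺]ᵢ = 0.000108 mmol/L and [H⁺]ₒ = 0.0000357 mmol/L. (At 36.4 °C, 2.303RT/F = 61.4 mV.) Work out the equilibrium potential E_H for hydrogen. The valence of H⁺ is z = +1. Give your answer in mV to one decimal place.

E = (61.4/z) · log₁₀([H⁺]_out/[H⁺]_in) with z = +1.
= (61.4/1) · log₁₀(0.0000357/0.000108) = 61.40 · log₁₀(0.3306)
= 61.40 · (-0.4808) = -29.52 mV

-29.5 mV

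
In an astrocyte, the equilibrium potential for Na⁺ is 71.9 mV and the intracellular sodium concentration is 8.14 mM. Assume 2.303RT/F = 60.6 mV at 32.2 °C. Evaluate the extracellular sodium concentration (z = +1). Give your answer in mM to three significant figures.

125 mM

Nernst: E = (60.6/1) · log₁₀([out]/[in]), so log₁₀([out]/[in]) = 71.9 × 1 / 60.6 = 1.1865.
[out]/[in] = 10^(1.1865) = 15.36.
[out] = 15.36 × 8.14 = 125.1 mM.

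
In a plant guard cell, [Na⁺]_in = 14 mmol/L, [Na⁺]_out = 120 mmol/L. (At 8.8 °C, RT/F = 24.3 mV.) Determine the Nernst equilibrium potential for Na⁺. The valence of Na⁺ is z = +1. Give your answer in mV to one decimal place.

E = (24.3/z) · ln([Na⁺]_out/[Na⁺]_in) with z = +1.
= (24.3/1) · ln(120/14) = 24.30 · ln(8.571)
= 24.30 · (2.1484) = 52.21 mV

52.2 mV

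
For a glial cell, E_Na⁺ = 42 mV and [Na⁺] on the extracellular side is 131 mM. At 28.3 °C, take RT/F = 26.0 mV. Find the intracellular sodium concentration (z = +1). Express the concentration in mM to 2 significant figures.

26 mM

Nernst: E = (26.0/1) · ln([out]/[in]), so ln([out]/[in]) = 42.0 × 1 / 26.0 = 1.6154.
[out]/[in] = e^(1.6154) = 5.03.
[in] = 131 / 5.03 = 26.04 mM.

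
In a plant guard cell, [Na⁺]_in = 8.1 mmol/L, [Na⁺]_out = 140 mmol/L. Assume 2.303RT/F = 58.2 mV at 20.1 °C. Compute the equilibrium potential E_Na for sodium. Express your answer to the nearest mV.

E = (58.2/z) · log₁₀([Na⁺]_out/[Na⁺]_in) with z = +1.
= (58.2/1) · log₁₀(140/8.1) = 58.20 · log₁₀(17.28)
= 58.20 · (1.2376) = 72.03 mV

72 mV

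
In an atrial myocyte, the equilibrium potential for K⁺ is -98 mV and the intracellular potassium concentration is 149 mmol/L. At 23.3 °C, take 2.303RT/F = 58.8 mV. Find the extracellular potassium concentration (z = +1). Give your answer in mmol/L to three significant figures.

3.21 mmol/L

Nernst: E = (58.8/1) · log₁₀([out]/[in]), so log₁₀([out]/[in]) = -98.0 × 1 / 58.8 = -1.6667.
[out]/[in] = 10^(-1.6667) = 0.02154.
[out] = 0.02154 × 149 = 3.21 mmol/L.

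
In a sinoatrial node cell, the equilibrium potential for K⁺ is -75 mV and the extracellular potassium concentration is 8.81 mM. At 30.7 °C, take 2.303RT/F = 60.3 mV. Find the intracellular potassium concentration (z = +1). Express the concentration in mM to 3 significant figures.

Nernst: E = (60.3/1) · log₁₀([out]/[in]), so log₁₀([out]/[in]) = -75.0 × 1 / 60.3 = -1.2438.
[out]/[in] = 10^(-1.2438) = 0.05705.
[in] = 8.81 / 0.05705 = 154.4 mM.

154 mM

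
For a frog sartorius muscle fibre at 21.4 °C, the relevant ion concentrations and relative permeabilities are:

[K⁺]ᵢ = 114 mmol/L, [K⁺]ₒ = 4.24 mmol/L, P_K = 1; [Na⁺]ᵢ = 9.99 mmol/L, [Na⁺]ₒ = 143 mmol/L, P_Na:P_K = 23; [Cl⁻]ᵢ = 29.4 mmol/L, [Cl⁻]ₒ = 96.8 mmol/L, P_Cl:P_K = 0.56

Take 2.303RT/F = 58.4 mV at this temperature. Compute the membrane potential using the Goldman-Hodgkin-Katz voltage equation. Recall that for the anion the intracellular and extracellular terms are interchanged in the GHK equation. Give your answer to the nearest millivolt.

54 mV

Vm = 58.4 · log₁₀[(Σ P·[cation]ₒ + Σ P·[anion]ᵢ) / (Σ P·[cation]ᵢ + Σ P·[anion]ₒ)]
Numerator = 1×4.24 + 23×143 + 0.56×29.4 = 3310
Denominator = 1×114 + 23×9.99 + 0.56×96.8 = 398
Vm = 58.4 · log₁₀(8.3163) = 58.4 × (0.9199) = 53.72 mV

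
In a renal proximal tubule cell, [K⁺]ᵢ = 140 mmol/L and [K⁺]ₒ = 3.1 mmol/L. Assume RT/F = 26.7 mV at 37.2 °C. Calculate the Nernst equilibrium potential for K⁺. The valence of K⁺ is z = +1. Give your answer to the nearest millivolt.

E = (26.7/z) · ln([K⁺]_out/[K⁺]_in) with z = +1.
= (26.7/1) · ln(3.1/140) = 26.70 · ln(0.02214)
= 26.70 · (-3.8102) = -101.73 mV

-102 mV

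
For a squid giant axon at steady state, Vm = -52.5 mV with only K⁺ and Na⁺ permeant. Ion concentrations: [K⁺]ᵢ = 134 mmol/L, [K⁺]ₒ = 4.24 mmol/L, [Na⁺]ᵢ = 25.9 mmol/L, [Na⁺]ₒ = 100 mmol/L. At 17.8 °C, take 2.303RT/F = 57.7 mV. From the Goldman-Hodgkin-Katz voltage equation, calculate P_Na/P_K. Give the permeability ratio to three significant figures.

Let α = P_Na/P_K. GHK: Vm = 57.7·log₁₀[(Kₒ + α·Naₒ)/(Kᵢ + α·Naᵢ)].
10^(Vm/57.7) = 10^(-52.5/57.7) = 0.12306
So 0.12306·(Kᵢ + α·Naᵢ) = Kₒ + α·Naₒ → α = (0.12306·134.0 − 4.24) / (100.0 − 0.12306·25.9)
α = (16.49 − 4.24) / (100.0 − 3.187) = 12.25/96.81 = 0.1265

0.127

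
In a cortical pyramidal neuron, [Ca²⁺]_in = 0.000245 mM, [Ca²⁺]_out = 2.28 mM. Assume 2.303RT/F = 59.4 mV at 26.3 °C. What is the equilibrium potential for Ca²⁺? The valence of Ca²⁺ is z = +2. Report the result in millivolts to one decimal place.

117.9 mV

E = (59.4/z) · log₁₀([Ca²⁺]_out/[Ca²⁺]_in) with z = +2.
= (59.4/2) · log₁₀(2.28/0.000245) = 29.70 · log₁₀(9306)
= 29.70 · (3.9688) = 117.87 mV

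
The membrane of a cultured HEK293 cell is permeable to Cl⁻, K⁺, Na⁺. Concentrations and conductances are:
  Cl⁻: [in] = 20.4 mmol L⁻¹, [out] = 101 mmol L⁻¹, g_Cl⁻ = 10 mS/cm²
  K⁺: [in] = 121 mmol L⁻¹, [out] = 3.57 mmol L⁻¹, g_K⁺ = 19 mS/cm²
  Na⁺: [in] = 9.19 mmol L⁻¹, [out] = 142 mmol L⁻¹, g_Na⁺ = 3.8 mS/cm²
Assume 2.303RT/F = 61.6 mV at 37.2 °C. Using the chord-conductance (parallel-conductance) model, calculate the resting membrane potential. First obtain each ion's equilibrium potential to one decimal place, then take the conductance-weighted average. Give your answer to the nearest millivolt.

E_Cl⁻ = (61.6/-1)·log₁₀(101/20.4) = -42.8 mV
E_K⁺ = (61.6/1)·log₁₀(3.57/121) = -94.3 mV
E_Na⁺ = (61.6/1)·log₁₀(142/9.19) = 73.2 mV
Vm = (Σ gᵢEᵢ)/(Σ gᵢ) = (10·-42.8 + 19·-94.3 + 3.8·73.2) / (10 + 19 + 3.8)
= -1941.54 / 32.8 = -59.19 mV

-59 mV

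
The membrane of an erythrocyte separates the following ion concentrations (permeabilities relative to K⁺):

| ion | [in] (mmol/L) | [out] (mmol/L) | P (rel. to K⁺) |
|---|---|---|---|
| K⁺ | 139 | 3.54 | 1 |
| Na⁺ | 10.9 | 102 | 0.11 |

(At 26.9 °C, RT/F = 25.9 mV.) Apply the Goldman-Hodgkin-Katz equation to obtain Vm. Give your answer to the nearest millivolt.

Vm = 25.9 · ln[(Σ P·[cation]ₒ + Σ P·[anion]ᵢ) / (Σ P·[cation]ᵢ + Σ P·[anion]ₒ)]
Numerator = 1×3.54 + 0.11×102 = 14.76
Denominator = 1×139 + 0.11×10.9 = 140.2
Vm = 25.9 · ln(0.10528) = 25.9 × (-2.2511) = -58.30 mV

-58 mV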